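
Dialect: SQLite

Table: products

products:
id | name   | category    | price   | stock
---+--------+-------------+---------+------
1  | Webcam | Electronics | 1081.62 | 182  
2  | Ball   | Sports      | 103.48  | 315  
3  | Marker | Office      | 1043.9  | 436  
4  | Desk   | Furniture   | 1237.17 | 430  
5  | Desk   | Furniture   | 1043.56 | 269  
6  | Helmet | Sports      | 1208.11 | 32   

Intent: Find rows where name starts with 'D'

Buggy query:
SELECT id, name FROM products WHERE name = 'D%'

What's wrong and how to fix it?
Bug: '=' compares the literal string including the % character; pattern matching needs LIKE

Fix: Use LIKE for wildcard pattern matching

Corrected query:
SELECT id, name FROM products WHERE name LIKE 'D%'

Result:
id | name
---+-----
4  | Desk
5  | Desk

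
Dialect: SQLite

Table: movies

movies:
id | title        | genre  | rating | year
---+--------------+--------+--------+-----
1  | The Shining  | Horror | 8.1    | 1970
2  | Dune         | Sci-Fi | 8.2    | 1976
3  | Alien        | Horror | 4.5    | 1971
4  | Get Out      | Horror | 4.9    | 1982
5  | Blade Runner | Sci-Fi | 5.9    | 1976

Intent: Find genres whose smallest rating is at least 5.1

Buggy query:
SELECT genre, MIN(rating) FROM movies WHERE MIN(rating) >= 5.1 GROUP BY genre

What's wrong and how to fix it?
Bug: MIN() in WHERE is a misuse of aggregate

Fix: Replace WHERE with HAVING after the GROUP BY

Corrected query:
SELECT genre, MIN(rating) FROM movies GROUP BY genre HAVING MIN(rating) >= 5.1

Result:
genre  | MIN(rating)
-------+------------
Sci-Fi | 5.9        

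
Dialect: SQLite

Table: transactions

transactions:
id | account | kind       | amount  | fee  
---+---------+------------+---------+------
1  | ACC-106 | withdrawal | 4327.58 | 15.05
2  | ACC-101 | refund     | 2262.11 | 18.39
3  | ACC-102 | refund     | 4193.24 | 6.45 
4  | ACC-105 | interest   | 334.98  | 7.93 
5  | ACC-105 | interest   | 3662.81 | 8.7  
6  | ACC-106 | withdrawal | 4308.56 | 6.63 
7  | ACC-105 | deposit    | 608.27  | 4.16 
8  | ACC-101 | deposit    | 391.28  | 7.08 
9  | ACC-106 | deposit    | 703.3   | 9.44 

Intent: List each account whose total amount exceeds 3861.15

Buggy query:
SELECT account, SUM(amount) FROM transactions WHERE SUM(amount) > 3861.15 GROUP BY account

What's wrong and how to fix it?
Bug: SUM(amount) is an aggregate, but WHERE filters rows before aggregation

Fix: Move the aggregate condition to a HAVING clause

Corrected query:
SELECT account, SUM(amount) FROM transactions GROUP BY account HAVING SUM(amount) > 3861.15

Result:
account | SUM(amount)
--------+------------
ACC-102 | 4193.24    
ACC-105 | 4606.06    
ACC-106 | 9339.44    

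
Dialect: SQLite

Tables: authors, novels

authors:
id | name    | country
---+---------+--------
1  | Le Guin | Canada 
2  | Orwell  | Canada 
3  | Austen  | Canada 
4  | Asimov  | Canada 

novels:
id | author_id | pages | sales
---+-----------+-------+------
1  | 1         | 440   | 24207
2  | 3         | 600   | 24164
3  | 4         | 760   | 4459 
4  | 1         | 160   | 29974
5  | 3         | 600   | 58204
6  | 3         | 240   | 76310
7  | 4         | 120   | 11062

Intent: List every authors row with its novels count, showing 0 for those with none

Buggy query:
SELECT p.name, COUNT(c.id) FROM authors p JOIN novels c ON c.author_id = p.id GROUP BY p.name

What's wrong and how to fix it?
Bug: INNER JOIN drops authors rows that have no matching novels rows

Fix: Use LEFT JOIN so parents without children still appear (COUNT(c.id) gives 0)

Corrected query:
SELECT p.name, COUNT(c.id) FROM authors p LEFT JOIN novels c ON c.author_id = p.id GROUP BY p.name

Result:
name    | COUNT(c.id)
--------+------------
Asimov  | 2          
Austen  | 3          
Le Guin | 2          
Orwell  | 0          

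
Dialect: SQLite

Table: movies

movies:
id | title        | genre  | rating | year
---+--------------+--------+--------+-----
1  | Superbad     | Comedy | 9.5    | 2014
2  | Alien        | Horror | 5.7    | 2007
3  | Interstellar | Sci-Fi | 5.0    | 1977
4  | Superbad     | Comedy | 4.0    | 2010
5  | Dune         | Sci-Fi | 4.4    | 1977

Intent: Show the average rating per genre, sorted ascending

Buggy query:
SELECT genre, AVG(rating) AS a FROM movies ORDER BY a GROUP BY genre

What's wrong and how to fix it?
Bug: GROUP BY must precede ORDER BY

Fix: Reorder: SELECT … FROM … GROUP BY … ORDER BY …

Corrected query:
SELECT genre, AVG(rating) AS a FROM movies GROUP BY genre ORDER BY a

Result:
genre  | a   
-------+-----
Sci-Fi | 4.7 
Horror | 5.7 
Comedy | 6.75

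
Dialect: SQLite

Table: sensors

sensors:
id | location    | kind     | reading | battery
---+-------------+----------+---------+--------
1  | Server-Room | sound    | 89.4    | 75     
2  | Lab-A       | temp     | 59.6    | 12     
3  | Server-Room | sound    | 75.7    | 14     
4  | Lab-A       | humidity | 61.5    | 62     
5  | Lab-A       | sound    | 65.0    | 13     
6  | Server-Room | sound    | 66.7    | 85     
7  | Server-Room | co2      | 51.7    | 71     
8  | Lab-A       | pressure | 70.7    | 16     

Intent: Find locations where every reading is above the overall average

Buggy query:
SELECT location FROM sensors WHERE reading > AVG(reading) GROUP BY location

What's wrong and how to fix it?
Bug: WHERE evaluates per row before aggregation, so AVG() is unavailable

Fix: Use a subquery for AVG and a HAVING MIN(...) filter so the condition holds for every row in the group

Corrected query:
SELECT location FROM sensors GROUP BY location HAVING MIN(reading) > (SELECT AVG(reading) FROM sensors)

Result:
(no rows)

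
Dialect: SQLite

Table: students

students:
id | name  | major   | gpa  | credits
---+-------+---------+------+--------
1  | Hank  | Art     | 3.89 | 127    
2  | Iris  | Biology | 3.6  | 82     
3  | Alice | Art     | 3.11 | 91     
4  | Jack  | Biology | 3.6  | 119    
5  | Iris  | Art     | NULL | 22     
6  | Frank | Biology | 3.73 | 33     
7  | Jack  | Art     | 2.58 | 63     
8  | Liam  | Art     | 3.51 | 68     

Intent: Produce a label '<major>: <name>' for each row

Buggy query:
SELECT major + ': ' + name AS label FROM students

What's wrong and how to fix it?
Bug: SQLite uses || for string concatenation; + coerces text to numbers (yielding 0)

Fix: Replace + with || to concatenate text

Corrected query:
SELECT major || ': ' || name AS label FROM students

Result:
label         
--------------
Art: Hank     
Biology: Iris 
Art: Alice    
Biology: Jack 
Art: Iris     
Biology: Frank
Art: Jack     
Art: Liam     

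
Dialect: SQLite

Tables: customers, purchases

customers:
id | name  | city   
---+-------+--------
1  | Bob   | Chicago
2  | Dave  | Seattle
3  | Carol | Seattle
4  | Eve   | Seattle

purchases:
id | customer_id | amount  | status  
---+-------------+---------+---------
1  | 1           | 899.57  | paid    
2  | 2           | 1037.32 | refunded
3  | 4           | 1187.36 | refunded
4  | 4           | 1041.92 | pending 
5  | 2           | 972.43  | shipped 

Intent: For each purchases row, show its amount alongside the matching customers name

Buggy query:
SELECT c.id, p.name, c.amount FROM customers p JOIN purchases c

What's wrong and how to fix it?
Bug: Missing join condition: each purchases row is matched to all customers rows instead of just its own

Fix: Add ON c.customer_id = p.id to the JOIN

Corrected query:
SELECT c.id, p.name, c.amount FROM customers p JOIN purchases c ON c.customer_id = p.id

Result:
id | name | amount 
---+------+--------
1  | Bob  | 899.57 
2  | Dave | 1037.32
3  | Eve  | 1187.36
4  | Eve  | 1041.92
5  | Dave | 972.43 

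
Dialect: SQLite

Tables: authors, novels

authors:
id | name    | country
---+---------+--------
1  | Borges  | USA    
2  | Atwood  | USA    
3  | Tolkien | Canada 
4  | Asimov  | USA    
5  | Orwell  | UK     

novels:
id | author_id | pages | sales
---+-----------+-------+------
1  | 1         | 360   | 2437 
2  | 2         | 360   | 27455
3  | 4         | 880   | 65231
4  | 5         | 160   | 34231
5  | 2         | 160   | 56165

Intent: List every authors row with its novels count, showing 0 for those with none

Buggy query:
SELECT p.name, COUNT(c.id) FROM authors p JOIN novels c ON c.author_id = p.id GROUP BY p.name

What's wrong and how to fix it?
Bug: An inner join excludes parents with zero children

Fix: Use LEFT JOIN so parents without children still appear (COUNT(c.id) gives 0)

Corrected query:
SELECT p.name, COUNT(c.id) FROM authors p LEFT JOIN novels c ON c.author_id = p.id GROUP BY p.name

Result:
name    | COUNT(c.id)
--------+------------
Asimov  | 1          
Atwood  | 2          
Borges  | 1          
Orwell  | 1          
Tolkien | 0          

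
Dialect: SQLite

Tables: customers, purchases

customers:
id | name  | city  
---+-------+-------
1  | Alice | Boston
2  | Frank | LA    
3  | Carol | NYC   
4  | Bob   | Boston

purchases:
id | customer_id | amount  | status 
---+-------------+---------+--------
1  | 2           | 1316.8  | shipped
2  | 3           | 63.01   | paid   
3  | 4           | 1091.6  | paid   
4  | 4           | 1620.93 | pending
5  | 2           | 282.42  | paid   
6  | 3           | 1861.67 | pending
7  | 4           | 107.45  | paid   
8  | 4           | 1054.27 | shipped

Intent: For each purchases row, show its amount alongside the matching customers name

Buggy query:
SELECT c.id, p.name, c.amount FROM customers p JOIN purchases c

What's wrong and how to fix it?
Bug: JOIN with no ON clause produces a cartesian product; every purchases row pairs with every customers row

Fix: Specify the join condition linking the foreign key to the parent id

Corrected query:
SELECT c.id, p.name, c.amount FROM customers p JOIN purchases c ON c.customer_id = p.id

Result:
id | name  | amount 
---+-------+--------
1  | Frank | 1316.8 
2  | Carol | 63.01  
3  | Bob   | 1091.6 
4  | Bob   | 1620.93
5  | Frank | 282.42 
6  | Carol | 1861.67
7  | Bob   | 107.45 
8  | Bob   | 1054.27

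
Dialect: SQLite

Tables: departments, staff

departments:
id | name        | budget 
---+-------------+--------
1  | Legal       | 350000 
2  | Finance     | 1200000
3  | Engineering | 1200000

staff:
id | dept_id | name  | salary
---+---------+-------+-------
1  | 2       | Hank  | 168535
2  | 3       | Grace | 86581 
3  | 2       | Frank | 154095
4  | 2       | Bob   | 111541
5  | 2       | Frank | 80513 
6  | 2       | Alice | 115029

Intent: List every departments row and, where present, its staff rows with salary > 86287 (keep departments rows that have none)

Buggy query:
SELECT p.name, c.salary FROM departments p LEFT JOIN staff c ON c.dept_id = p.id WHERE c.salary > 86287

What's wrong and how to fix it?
Bug: Filtering c.salary in WHERE discards the NULL rows produced by LEFT JOIN, turning it into an inner join

Fix: Move the right-table condition into the ON clause so unmatched parents are kept

Corrected query:
SELECT p.name, c.salary FROM departments p LEFT JOIN staff c ON c.dept_id = p.id AND c.salary > 86287

Result:
name        | salary
------------+-------
Legal       | NULL  
Finance     | 111541
Finance     | 115029
Finance     | 154095
Finance     | 168535
Engineering | 86581 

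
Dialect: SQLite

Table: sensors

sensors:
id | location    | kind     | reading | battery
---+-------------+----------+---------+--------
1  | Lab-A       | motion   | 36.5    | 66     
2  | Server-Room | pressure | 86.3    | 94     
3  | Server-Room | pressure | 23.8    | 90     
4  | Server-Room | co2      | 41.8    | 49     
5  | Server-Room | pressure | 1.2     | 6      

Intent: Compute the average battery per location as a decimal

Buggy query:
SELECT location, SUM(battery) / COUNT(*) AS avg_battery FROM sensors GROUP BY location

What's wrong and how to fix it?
Bug: SUM(battery) and COUNT(*) are both integers; the division truncates the fractional part

Fix: Multiply by 1.0 (or CAST to REAL) to force floating-point division

Corrected query:
SELECT location, SUM(battery) * 1.0 / COUNT(*) AS avg_battery FROM sensors GROUP BY location

Result:
location    | avg_battery
------------+------------
Lab-A       | 66         
Server-Room | 59.75      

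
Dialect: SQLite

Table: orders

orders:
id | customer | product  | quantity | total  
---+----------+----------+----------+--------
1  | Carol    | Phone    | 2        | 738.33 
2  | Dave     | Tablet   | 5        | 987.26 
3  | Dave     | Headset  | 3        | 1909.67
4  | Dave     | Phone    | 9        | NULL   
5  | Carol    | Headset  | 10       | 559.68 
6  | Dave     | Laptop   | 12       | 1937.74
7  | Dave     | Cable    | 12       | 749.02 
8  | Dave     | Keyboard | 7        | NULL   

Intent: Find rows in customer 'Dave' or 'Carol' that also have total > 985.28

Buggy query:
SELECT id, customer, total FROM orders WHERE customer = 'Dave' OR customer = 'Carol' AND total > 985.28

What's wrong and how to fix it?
Bug: Without parentheses, AND is evaluated before OR, so the total filter only applies to the 'Carol' branch

Fix: Add parentheses around the OR so the AND applies to both alternatives

Corrected query:
SELECT id, customer, total FROM orders WHERE (customer = 'Dave' OR customer = 'Carol') AND total > 985.28

Result:
id | customer | total  
---+----------+--------
2  | Dave     | 987.26 
3  | Dave     | 1909.67
6  | Dave     | 1937.74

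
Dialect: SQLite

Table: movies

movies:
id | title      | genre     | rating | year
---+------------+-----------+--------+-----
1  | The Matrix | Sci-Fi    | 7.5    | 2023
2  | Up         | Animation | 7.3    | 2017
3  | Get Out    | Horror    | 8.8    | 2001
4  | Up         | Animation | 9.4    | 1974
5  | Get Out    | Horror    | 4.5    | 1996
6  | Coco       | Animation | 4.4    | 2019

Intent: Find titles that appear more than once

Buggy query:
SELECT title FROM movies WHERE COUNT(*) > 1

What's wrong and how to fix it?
Bug: WHERE can't reference COUNT(*); aggregates are computed after WHERE

Fix: GROUP BY title, then filter groups with HAVING COUNT(*) > 1

Corrected query:
SELECT title FROM movies GROUP BY title HAVING COUNT(*) > 1

Result:
title  
-------
Get Out
Up     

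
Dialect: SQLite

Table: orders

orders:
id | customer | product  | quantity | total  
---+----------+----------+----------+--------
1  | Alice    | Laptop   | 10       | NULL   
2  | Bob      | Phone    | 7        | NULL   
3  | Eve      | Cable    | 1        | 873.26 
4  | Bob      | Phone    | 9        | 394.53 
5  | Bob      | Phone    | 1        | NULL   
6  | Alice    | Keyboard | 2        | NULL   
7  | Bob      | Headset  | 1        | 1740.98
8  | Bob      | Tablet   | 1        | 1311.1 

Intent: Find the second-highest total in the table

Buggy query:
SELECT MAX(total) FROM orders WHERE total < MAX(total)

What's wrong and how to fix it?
Bug: MAX(total) on the right of the comparison is an aggregate-in-WHERE error

Fix: Put the inner MAX in a scalar subquery

Corrected query:
SELECT MAX(total) FROM orders WHERE total < (SELECT MAX(total) FROM orders)

Result:
MAX(total)
----------
1311.1    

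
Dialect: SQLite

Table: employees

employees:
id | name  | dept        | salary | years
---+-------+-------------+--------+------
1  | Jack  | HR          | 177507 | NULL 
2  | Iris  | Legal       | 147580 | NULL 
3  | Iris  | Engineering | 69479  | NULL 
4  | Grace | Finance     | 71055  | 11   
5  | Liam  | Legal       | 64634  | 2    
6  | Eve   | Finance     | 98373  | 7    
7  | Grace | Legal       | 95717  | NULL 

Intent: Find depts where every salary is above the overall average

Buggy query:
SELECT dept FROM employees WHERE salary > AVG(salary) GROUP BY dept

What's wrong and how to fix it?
Bug: AVG() is an aggregate; it can't sit directly in WHERE

Fix: Compute the overall average in a scalar subquery and compare each group's MIN against it in HAVING

Corrected query:
SELECT dept FROM employees GROUP BY dept HAVING MIN(salary) > (SELECT AVG(salary) FROM employees)

Result:
dept
----
HR  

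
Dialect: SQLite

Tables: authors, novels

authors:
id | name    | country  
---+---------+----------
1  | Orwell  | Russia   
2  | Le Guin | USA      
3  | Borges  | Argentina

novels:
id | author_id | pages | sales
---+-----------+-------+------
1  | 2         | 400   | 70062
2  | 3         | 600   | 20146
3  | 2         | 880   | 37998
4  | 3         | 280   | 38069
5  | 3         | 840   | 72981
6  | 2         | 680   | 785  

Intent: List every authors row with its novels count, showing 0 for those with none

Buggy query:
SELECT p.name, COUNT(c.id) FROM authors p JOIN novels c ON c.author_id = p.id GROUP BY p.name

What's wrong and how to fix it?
Bug: An inner join excludes parents with zero children

Fix: Switch to LEFT JOIN to retain unmatched parent rows

Corrected query:
SELECT p.name, COUNT(c.id) FROM authors p LEFT JOIN novels c ON c.author_id = p.id GROUP BY p.name

Result:
name    | COUNT(c.id)
--------+------------
Borges  | 3          
Le Guin | 3          
Orwell  | 0          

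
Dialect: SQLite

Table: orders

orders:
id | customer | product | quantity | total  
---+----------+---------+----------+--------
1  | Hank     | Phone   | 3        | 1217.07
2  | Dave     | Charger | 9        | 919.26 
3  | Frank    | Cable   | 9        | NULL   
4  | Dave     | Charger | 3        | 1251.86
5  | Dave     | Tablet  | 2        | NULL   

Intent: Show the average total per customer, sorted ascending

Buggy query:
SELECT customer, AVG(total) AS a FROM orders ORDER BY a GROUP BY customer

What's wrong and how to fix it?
Bug: ORDER BY appears before GROUP BY; SQL clause order requires GROUP BY first

Fix: Move ORDER BY to the end, after GROUP BY

Corrected query:
SELECT customer, AVG(total) AS a FROM orders GROUP BY customer ORDER BY a

Result:
customer | a      
---------+--------
Frank    | NULL   
Dave     | 1085.56
Hank     | 1217.07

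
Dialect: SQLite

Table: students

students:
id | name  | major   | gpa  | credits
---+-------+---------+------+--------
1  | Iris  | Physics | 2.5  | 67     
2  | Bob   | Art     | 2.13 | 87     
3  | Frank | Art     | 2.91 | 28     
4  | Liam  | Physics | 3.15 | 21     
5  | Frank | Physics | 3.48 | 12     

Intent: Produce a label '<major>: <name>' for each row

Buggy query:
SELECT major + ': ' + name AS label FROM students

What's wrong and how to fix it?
Bug: '+' is numeric addition; on text columns SQLite converts them to 0 instead of concatenating

Fix: Use the || operator for string concatenation

Corrected query:
SELECT major || ': ' || name AS label FROM students

Result:
label         
--------------
Physics: Iris 
Art: Bob      
Art: Frank    
Physics: Liam 
Physics: Frank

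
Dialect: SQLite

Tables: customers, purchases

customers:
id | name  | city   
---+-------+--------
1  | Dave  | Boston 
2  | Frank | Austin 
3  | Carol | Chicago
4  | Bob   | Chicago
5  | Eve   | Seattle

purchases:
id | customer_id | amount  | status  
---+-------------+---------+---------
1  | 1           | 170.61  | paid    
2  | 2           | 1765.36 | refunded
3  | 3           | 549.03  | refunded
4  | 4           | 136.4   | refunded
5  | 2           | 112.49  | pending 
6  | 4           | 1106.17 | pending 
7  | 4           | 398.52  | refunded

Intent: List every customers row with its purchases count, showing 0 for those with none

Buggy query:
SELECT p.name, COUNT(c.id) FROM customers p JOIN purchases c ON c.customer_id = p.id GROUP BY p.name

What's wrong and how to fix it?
Bug: INNER JOIN drops customers rows that have no matching purchases rows

Fix: Switch to LEFT JOIN to retain unmatched parent rows

Corrected query:
SELECT p.name, COUNT(c.id) FROM customers p LEFT JOIN purchases c ON c.customer_id = p.id GROUP BY p.name

Result:
name  | COUNT(c.id)
------+------------
Bob   | 3          
Carol | 1          
Dave  | 1          
Eve   | 0          
Frank | 2          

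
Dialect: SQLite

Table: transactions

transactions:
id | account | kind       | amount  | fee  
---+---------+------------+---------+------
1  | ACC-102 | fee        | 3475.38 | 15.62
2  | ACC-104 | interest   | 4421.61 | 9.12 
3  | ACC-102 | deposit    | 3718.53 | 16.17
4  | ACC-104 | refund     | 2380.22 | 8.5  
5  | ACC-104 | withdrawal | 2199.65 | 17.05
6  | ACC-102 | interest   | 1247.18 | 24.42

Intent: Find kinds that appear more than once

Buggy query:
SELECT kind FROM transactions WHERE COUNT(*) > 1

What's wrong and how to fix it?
Bug: COUNT(*) is an aggregate and cannot be used in WHERE

Fix: Group first, then use HAVING for the count condition

Corrected query:
SELECT kind FROM transactions GROUP BY kind HAVING COUNT(*) > 1

Result:
kind    
--------
interest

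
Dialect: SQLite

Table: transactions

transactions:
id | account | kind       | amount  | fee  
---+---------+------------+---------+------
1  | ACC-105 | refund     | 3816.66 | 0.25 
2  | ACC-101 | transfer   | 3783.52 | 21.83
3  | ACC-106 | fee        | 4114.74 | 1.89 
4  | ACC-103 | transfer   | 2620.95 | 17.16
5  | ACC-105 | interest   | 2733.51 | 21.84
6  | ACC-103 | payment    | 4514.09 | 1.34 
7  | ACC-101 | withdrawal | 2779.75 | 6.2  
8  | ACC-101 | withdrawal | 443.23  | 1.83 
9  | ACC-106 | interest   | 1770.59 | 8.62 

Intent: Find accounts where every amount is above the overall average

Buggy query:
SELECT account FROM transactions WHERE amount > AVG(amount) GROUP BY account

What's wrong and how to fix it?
Bug: WHERE evaluates per row before aggregation, so AVG() is unavailable

Fix: Use a subquery for AVG and a HAVING MIN(...) filter so the condition holds for every row in the group

Corrected query:
SELECT account FROM transactions GROUP BY account HAVING MIN(amount) > (SELECT AVG(amount) FROM transactions)

Result:
(no rows)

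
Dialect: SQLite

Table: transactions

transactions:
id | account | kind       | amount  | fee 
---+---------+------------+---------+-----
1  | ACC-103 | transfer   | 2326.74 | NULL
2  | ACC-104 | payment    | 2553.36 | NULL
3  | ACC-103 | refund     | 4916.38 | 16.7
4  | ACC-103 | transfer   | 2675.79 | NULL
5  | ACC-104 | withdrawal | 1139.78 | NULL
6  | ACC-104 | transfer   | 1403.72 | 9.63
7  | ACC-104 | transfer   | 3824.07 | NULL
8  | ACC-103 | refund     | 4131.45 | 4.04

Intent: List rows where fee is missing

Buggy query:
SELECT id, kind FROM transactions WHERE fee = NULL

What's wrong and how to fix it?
Bug: '= NULL' is always unknown in SQL three-valued logic, so no rows match

Fix: Replace '= NULL' with 'IS NULL'

Corrected query:
SELECT id, kind FROM transactions WHERE fee IS NULL

Result:
id | kind      
---+-----------
1  | transfer  
2  | payment   
4  | transfer  
5  | withdrawal
7  | transfer  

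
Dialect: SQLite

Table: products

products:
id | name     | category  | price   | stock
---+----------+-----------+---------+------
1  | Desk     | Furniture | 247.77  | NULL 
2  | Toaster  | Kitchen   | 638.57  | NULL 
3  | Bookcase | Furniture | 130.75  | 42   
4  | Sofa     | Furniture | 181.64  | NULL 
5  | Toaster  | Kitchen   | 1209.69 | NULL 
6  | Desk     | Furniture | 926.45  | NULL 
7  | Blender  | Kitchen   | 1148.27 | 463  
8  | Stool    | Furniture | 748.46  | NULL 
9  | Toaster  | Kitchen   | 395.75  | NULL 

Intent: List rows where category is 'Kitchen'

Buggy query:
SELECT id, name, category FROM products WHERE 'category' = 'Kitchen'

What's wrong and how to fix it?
Bug: 'category' in single quotes is a string literal, not the column; the comparison is literal-vs-literal and never true

Fix: Remove the quotes around the column name (or use double quotes for an identifier)

Corrected query:
SELECT id, name, category FROM products WHERE category = 'Kitchen'

Result:
id | name    | category
---+---------+---------
2  | Toaster | Kitchen 
5  | Toaster | Kitchen 
7  | Blender | Kitchen 
9  | Toaster | Kitchen 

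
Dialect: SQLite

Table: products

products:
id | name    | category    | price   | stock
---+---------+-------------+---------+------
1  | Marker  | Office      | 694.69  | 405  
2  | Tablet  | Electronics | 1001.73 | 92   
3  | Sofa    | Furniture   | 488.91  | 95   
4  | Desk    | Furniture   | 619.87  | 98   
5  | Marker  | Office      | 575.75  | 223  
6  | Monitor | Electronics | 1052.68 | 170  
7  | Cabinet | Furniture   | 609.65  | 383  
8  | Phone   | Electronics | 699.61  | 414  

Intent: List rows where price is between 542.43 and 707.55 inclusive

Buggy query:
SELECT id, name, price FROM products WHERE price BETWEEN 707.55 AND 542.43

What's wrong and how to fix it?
Bug: BETWEEN expects the lower bound first; with 707.55 AND 542.43 the range is empty

Fix: Swap the bounds so the smaller value comes first

Corrected query:
SELECT id, name, price FROM products WHERE price BETWEEN 542.43 AND 707.55

Result:
id | name    | price 
---+---------+-------
1  | Marker  | 694.69
4  | Desk    | 619.87
5  | Marker  | 575.75
7  | Cabinet | 609.65
8  | Phone   | 699.61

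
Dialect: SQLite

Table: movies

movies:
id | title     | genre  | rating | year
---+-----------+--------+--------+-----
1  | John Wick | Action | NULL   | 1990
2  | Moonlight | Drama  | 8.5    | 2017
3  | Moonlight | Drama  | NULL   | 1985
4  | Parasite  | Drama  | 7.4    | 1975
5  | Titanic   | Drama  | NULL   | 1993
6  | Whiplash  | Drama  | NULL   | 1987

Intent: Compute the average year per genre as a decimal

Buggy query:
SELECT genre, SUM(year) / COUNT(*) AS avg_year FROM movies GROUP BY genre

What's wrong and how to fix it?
Bug: SUM(year) and COUNT(*) are both integers; the division truncates the fractional part

Fix: Multiply by 1.0 (or CAST to REAL) to force floating-point division

Corrected query:
SELECT genre, SUM(year) * 1.0 / COUNT(*) AS avg_year FROM movies GROUP BY genre

Result:
genre  | avg_year
-------+---------
Action | 1990    
Drama  | 1991.4  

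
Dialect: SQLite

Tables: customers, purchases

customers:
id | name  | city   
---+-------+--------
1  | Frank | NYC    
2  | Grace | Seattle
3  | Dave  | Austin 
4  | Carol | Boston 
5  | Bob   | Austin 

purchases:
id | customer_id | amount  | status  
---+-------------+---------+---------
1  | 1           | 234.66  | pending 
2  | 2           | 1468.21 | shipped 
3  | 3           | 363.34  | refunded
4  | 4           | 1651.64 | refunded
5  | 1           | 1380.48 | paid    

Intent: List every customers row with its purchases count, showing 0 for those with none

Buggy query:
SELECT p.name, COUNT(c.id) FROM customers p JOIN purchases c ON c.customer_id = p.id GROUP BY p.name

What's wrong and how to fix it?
Bug: INNER JOIN drops customers rows that have no matching purchases rows

Fix: Switch to LEFT JOIN to retain unmatched parent rows

Corrected query:
SELECT p.name, COUNT(c.id) FROM customers p LEFT JOIN purchases c ON c.customer_id = p.id GROUP BY p.name

Result:
name  | COUNT(c.id)
------+------------
Bob   | 0          
Carol | 1          
Dave  | 1          
Frank | 2          
Grace | 1          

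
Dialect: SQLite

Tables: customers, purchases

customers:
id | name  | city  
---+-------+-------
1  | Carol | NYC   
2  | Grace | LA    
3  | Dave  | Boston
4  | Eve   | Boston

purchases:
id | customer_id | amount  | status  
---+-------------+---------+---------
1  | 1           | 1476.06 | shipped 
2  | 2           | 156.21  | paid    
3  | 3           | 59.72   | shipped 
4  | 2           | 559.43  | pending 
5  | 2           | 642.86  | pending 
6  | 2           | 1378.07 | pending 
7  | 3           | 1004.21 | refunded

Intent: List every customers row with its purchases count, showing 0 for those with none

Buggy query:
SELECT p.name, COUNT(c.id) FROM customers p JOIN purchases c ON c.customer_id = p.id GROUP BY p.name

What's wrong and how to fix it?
Bug: INNER JOIN drops customers rows that have no matching purchases rows

Fix: Switch to LEFT JOIN to retain unmatched parent rows

Corrected query:
SELECT p.name, COUNT(c.id) FROM customers p LEFT JOIN purchases c ON c.customer_id = p.id GROUP BY p.name

Result:
name  | COUNT(c.id)
------+------------
Carol | 1          
Dave  | 2          
Eve   | 0          
Grace | 4          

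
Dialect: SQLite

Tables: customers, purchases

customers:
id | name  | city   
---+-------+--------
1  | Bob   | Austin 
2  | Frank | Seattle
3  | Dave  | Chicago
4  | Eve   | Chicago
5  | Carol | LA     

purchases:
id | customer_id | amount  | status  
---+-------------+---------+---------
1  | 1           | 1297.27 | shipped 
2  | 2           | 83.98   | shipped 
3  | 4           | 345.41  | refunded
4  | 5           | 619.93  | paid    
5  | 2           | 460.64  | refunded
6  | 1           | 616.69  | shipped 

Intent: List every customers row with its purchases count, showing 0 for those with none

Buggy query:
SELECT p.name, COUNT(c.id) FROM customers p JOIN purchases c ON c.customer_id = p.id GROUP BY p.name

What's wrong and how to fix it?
Bug: An inner join excludes parents with zero children

Fix: Use LEFT JOIN so parents without children still appear (COUNT(c.id) gives 0)

Corrected query:
SELECT p.name, COUNT(c.id) FROM customers p LEFT JOIN purchases c ON c.customer_id = p.id GROUP BY p.name

Result:
name  | COUNT(c.id)
------+------------
Bob   | 2          
Carol | 1          
Dave  | 0          
Eve   | 1          
Frank | 2          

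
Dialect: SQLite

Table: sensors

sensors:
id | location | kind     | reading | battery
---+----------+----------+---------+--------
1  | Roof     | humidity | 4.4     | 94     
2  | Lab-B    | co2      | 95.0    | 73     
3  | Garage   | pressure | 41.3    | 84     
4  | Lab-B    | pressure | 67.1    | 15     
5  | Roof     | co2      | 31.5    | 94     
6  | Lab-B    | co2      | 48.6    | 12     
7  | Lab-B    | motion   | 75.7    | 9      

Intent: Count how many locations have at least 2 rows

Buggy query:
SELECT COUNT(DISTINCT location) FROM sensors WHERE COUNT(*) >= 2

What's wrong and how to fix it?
Bug: WHERE filters individual rows, not groups, so a group-level COUNT is invalid there

Fix: Group first with HAVING COUNT(*) >= 2, then COUNT the resulting groups

Corrected query:
SELECT COUNT(*) FROM (SELECT location FROM sensors GROUP BY location HAVING COUNT(*) >= 2)

Result:
COUNT(*)
--------
2       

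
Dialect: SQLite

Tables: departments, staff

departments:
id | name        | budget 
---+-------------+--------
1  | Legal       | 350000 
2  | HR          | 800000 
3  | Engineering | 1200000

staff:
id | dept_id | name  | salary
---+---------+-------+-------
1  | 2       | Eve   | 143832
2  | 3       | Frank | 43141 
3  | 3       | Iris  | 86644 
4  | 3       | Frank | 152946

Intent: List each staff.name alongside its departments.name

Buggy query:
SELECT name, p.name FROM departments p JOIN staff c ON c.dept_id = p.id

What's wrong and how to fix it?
Bug: Both tables have a 'name' column; the unqualified reference is ambiguous

Fix: Qualify the column with its table alias (c.name)

Corrected query:
SELECT c.name, p.name FROM departments p JOIN staff c ON c.dept_id = p.id

Result:
name  | name       
------+------------
Eve   | HR         
Frank | Engineering
Iris  | Engineering
Frank | Engineering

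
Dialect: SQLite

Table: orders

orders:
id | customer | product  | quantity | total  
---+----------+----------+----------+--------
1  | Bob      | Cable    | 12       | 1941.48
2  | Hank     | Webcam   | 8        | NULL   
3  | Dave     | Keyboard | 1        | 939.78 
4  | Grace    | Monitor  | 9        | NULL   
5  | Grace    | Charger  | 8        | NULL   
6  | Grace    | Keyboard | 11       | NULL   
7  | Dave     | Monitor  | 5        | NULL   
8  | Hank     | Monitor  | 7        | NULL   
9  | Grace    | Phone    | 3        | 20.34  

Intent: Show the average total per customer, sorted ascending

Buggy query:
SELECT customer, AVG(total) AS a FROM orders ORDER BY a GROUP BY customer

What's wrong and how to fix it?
Bug: GROUP BY must precede ORDER BY

Fix: Reorder: SELECT … FROM … GROUP BY … ORDER BY …

Corrected query:
SELECT customer, AVG(total) AS a FROM orders GROUP BY customer ORDER BY a

Result:
customer | a      
---------+--------
Hank     | NULL   
Grace    | 20.34  
Dave     | 939.78 
Bob      | 1941.48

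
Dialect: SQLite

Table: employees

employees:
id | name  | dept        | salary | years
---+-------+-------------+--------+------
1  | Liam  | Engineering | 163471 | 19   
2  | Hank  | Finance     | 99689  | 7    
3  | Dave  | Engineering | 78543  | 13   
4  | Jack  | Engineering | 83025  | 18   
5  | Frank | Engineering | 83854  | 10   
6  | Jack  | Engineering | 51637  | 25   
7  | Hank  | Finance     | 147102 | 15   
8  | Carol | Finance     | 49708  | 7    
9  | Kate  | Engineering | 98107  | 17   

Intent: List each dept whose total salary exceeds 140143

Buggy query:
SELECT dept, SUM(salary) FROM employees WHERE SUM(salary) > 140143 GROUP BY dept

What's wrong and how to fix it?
Bug: SUM(salary) is an aggregate, but WHERE filters rows before aggregation

Fix: Move the aggregate condition to a HAVING clause

Corrected query:
SELECT dept, SUM(salary) FROM employees GROUP BY dept HAVING SUM(salary) > 140143

Result:
dept        | SUM(salary)
------------+------------
Engineering | 558637     
Finance     | 296499     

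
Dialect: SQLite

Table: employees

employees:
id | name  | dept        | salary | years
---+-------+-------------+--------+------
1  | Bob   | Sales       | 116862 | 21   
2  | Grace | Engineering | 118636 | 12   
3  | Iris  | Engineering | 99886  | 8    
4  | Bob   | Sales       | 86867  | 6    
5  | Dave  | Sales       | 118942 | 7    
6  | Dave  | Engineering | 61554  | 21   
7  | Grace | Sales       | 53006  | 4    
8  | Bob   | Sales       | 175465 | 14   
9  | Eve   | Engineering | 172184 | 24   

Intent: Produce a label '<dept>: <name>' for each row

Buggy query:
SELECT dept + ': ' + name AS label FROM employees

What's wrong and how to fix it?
Bug: '+' is numeric addition; on text columns SQLite converts them to 0 instead of concatenating

Fix: Replace + with || to concatenate text

Corrected query:
SELECT dept || ': ' || name AS label FROM employees

Result:
label             
------------------
Sales: Bob        
Engineering: Grace
Engineering: Iris 
Sales: Bob        
Sales: Dave       
Engineering: Dave 
Sales: Grace      
Sales: Bob        
Engineering: Eve  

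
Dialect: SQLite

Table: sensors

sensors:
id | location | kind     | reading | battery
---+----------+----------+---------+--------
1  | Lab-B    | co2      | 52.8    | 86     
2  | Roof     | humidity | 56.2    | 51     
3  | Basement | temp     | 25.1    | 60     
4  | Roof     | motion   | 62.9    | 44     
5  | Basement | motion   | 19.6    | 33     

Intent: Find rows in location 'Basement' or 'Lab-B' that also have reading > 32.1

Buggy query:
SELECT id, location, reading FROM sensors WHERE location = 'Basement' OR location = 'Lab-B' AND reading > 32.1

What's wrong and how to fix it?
Bug: Without parentheses, AND is evaluated before OR, so the reading filter only applies to the 'Lab-B' branch

Fix: Add parentheses around the OR so the AND applies to both alternatives

Corrected query:
SELECT id, location, reading FROM sensors WHERE (location = 'Basement' OR location = 'Lab-B') AND reading > 32.1

Result:
id | location | reading
---+----------+--------
1  | Lab-B    | 52.8   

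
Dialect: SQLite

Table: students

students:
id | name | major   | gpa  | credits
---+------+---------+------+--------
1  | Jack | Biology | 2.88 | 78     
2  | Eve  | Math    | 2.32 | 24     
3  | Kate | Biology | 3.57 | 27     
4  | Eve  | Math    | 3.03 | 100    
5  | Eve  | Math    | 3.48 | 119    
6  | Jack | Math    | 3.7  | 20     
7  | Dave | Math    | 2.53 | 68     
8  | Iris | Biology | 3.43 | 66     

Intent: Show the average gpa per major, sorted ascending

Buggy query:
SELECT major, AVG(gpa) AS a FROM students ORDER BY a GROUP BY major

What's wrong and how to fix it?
Bug: ORDER BY appears before GROUP BY; SQL clause order requires GROUP BY first

Fix: Move ORDER BY to the end, after GROUP BY

Corrected query:
SELECT major, AVG(gpa) AS a FROM students GROUP BY major ORDER BY a

Result:
major   | a       
--------+---------
Math    | 3.012   
Biology | 3.293333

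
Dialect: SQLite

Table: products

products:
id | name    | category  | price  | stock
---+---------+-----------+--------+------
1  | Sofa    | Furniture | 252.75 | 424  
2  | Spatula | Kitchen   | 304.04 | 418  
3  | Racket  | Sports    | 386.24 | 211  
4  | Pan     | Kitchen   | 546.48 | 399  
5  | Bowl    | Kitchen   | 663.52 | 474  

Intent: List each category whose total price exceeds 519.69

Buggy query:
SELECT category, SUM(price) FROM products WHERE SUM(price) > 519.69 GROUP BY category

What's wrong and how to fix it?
Bug: SUM(price) is an aggregate, but WHERE filters rows before aggregation

Fix: Use HAVING (which filters groups after aggregation) instead of WHERE

Corrected query:
SELECT category, SUM(price) FROM products GROUP BY category HAVING SUM(price) > 519.69

Result:
category | SUM(price)
---------+-----------
Kitchen  | 1514.04   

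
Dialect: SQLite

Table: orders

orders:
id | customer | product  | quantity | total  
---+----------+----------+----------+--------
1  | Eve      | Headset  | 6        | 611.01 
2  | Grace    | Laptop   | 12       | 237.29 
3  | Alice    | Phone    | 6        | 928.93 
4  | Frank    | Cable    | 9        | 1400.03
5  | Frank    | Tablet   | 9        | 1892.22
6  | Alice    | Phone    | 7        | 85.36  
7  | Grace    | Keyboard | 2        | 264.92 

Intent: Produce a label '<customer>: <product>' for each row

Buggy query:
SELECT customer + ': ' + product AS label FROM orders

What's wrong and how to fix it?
Bug: '+' is numeric addition; on text columns SQLite converts them to 0 instead of concatenating

Fix: Replace + with || to concatenate text

Corrected query:
SELECT customer || ': ' || product AS label FROM orders

Result:
label          
---------------
Eve: Headset   
Grace: Laptop  
Alice: Phone   
Frank: Cable   
Frank: Tablet  
Alice: Phone   
Grace: Keyboard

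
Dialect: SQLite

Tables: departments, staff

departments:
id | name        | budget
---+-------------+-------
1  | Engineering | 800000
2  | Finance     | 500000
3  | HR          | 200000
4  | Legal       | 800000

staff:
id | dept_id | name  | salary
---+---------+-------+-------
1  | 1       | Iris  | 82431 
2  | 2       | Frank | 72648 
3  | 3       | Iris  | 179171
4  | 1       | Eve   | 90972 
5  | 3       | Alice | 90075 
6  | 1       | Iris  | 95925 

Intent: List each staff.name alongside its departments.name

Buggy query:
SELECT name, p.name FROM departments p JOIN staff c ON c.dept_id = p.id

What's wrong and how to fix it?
Bug: Both tables have a 'name' column; the unqualified reference is ambiguous

Fix: Qualify the column with its table alias (c.name)

Corrected query:
SELECT c.name, p.name FROM departments p JOIN staff c ON c.dept_id = p.id

Result:
name  | name       
------+------------
Iris  | Engineering
Frank | Finance    
Iris  | HR         
Eve   | Engineering
Alice | HR         
Iris  | Engineering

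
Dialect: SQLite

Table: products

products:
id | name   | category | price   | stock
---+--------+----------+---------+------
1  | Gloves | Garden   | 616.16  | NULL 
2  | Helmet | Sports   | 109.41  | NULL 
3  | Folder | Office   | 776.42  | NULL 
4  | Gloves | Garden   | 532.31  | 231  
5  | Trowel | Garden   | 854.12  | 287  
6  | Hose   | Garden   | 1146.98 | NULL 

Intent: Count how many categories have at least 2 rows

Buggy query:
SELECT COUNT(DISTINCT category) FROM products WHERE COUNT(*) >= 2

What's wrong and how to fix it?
Bug: WHERE filters individual rows, not groups, so a group-level COUNT is invalid there

Fix: Use a subquery that GROUPs and filters with HAVING, then count its rows

Corrected query:
SELECT COUNT(*) FROM (SELECT category FROM products GROUP BY category HAVING COUNT(*) >= 2)

Result:
COUNT(*)
--------
1       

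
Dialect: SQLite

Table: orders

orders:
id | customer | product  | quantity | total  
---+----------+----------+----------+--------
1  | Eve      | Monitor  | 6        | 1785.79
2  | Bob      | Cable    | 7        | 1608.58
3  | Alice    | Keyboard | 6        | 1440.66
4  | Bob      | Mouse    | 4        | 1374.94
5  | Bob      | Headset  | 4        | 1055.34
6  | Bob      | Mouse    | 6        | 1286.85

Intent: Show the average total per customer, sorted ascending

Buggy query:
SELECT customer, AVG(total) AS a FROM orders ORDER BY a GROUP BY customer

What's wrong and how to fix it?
Bug: ORDER BY appears before GROUP BY; SQL clause order requires GROUP BY first

Fix: Reorder: SELECT … FROM … GROUP BY … ORDER BY …

Corrected query:
SELECT customer, AVG(total) AS a FROM orders GROUP BY customer ORDER BY a

Result:
customer | a        
---------+----------
Bob      | 1331.4275
Alice    | 1440.66  
Eve      | 1785.79  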